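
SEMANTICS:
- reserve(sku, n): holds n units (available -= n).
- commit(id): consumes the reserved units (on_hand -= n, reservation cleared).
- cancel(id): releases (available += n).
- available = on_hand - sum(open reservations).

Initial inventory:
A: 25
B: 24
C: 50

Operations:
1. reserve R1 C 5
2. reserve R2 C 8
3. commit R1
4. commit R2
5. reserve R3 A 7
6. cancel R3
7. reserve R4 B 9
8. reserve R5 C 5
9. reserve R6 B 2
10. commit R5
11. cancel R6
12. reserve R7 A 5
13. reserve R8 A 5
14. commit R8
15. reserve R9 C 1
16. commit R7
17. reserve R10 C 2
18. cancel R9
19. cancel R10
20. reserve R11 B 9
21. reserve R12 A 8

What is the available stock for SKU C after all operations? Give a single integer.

Answer: 32

Derivation:
Step 1: reserve R1 C 5 -> on_hand[A=25 B=24 C=50] avail[A=25 B=24 C=45] open={R1}
Step 2: reserve R2 C 8 -> on_hand[A=25 B=24 C=50] avail[A=25 B=24 C=37] open={R1,R2}
Step 3: commit R1 -> on_hand[A=25 B=24 C=45] avail[A=25 B=24 C=37] open={R2}
Step 4: commit R2 -> on_hand[A=25 B=24 C=37] avail[A=25 B=24 C=37] open={}
Step 5: reserve R3 A 7 -> on_hand[A=25 B=24 C=37] avail[A=18 B=24 C=37] open={R3}
Step 6: cancel R3 -> on_hand[A=25 B=24 C=37] avail[A=25 B=24 C=37] open={}
Step 7: reserve R4 B 9 -> on_hand[A=25 B=24 C=37] avail[A=25 B=15 C=37] open={R4}
Step 8: reserve R5 C 5 -> on_hand[A=25 B=24 C=37] avail[A=25 B=15 C=32] open={R4,R5}
Step 9: reserve R6 B 2 -> on_hand[A=25 B=24 C=37] avail[A=25 B=13 C=32] open={R4,R5,R6}
Step 10: commit R5 -> on_hand[A=25 B=24 C=32] avail[A=25 B=13 C=32] open={R4,R6}
Step 11: cancel R6 -> on_hand[A=25 B=24 C=32] avail[A=25 B=15 C=32] open={R4}
Step 12: reserve R7 A 5 -> on_hand[A=25 B=24 C=32] avail[A=20 B=15 C=32] open={R4,R7}
Step 13: reserve R8 A 5 -> on_hand[A=25 B=24 C=32] avail[A=15 B=15 C=32] open={R4,R7,R8}
Step 14: commit R8 -> on_hand[A=20 B=24 C=32] avail[A=15 B=15 C=32] open={R4,R7}
Step 15: reserve R9 C 1 -> on_hand[A=20 B=24 C=32] avail[A=15 B=15 C=31] open={R4,R7,R9}
Step 16: commit R7 -> on_hand[A=15 B=24 C=32] avail[A=15 B=15 C=31] open={R4,R9}
Step 17: reserve R10 C 2 -> on_hand[A=15 B=24 C=32] avail[A=15 B=15 C=29] open={R10,R4,R9}
Step 18: cancel R9 -> on_hand[A=15 B=24 C=32] avail[A=15 B=15 C=30] open={R10,R4}
Step 19: cancel R10 -> on_hand[A=15 B=24 C=32] avail[A=15 B=15 C=32] open={R4}
Step 20: reserve R11 B 9 -> on_hand[A=15 B=24 C=32] avail[A=15 B=6 C=32] open={R11,R4}
Step 21: reserve R12 A 8 -> on_hand[A=15 B=24 C=32] avail[A=7 B=6 C=32] open={R11,R12,R4}
Final available[C] = 32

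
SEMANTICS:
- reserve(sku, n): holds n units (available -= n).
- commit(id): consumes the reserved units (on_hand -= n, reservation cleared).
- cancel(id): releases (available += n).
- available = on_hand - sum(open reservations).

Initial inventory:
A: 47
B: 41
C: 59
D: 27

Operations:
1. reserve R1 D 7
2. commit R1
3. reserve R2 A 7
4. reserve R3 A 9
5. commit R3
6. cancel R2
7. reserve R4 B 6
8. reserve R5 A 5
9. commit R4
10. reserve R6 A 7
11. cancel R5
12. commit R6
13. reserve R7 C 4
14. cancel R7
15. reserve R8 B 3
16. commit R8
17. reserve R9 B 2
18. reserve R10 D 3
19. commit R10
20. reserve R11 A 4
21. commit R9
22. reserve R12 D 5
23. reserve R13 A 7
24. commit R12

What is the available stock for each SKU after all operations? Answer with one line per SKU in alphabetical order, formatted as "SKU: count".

Answer: A: 20
B: 30
C: 59
D: 12

Derivation:
Step 1: reserve R1 D 7 -> on_hand[A=47 B=41 C=59 D=27] avail[A=47 B=41 C=59 D=20] open={R1}
Step 2: commit R1 -> on_hand[A=47 B=41 C=59 D=20] avail[A=47 B=41 C=59 D=20] open={}
Step 3: reserve R2 A 7 -> on_hand[A=47 B=41 C=59 D=20] avail[A=40 B=41 C=59 D=20] open={R2}
Step 4: reserve R3 A 9 -> on_hand[A=47 B=41 C=59 D=20] avail[A=31 B=41 C=59 D=20] open={R2,R3}
Step 5: commit R3 -> on_hand[A=38 B=41 C=59 D=20] avail[A=31 B=41 C=59 D=20] open={R2}
Step 6: cancel R2 -> on_hand[A=38 B=41 C=59 D=20] avail[A=38 B=41 C=59 D=20] open={}
Step 7: reserve R4 B 6 -> on_hand[A=38 B=41 C=59 D=20] avail[A=38 B=35 C=59 D=20] open={R4}
Step 8: reserve R5 A 5 -> on_hand[A=38 B=41 C=59 D=20] avail[A=33 B=35 C=59 D=20] open={R4,R5}
Step 9: commit R4 -> on_hand[A=38 B=35 C=59 D=20] avail[A=33 B=35 C=59 D=20] open={R5}
Step 10: reserve R6 A 7 -> on_hand[A=38 B=35 C=59 D=20] avail[A=26 B=35 C=59 D=20] open={R5,R6}
Step 11: cancel R5 -> on_hand[A=38 B=35 C=59 D=20] avail[A=31 B=35 C=59 D=20] open={R6}
Step 12: commit R6 -> on_hand[A=31 B=35 C=59 D=20] avail[A=31 B=35 C=59 D=20] open={}
Step 13: reserve R7 C 4 -> on_hand[A=31 B=35 C=59 D=20] avail[A=31 B=35 C=55 D=20] open={R7}
Step 14: cancel R7 -> on_hand[A=31 B=35 C=59 D=20] avail[A=31 B=35 C=59 D=20] open={}
Step 15: reserve R8 B 3 -> on_hand[A=31 B=35 C=59 D=20] avail[A=31 B=32 C=59 D=20] open={R8}
Step 16: commit R8 -> on_hand[A=31 B=32 C=59 D=20] avail[A=31 B=32 C=59 D=20] open={}
Step 17: reserve R9 B 2 -> on_hand[A=31 B=32 C=59 D=20] avail[A=31 B=30 C=59 D=20] open={R9}
Step 18: reserve R10 D 3 -> on_hand[A=31 B=32 C=59 D=20] avail[A=31 B=30 C=59 D=17] open={R10,R9}
Step 19: commit R10 -> on_hand[A=31 B=32 C=59 D=17] avail[A=31 B=30 C=59 D=17] open={R9}
Step 20: reserve R11 A 4 -> on_hand[A=31 B=32 C=59 D=17] avail[A=27 B=30 C=59 D=17] open={R11,R9}
Step 21: commit R9 -> on_hand[A=31 B=30 C=59 D=17] avail[A=27 B=30 C=59 D=17] open={R11}
Step 22: reserve R12 D 5 -> on_hand[A=31 B=30 C=59 D=17] avail[A=27 B=30 C=59 D=12] open={R11,R12}
Step 23: reserve R13 A 7 -> on_hand[A=31 B=30 C=59 D=17] avail[A=20 B=30 C=59 D=12] open={R11,R12,R13}
Step 24: commit R12 -> on_hand[A=31 B=30 C=59 D=12] avail[A=20 B=30 C=59 D=12] open={R11,R13}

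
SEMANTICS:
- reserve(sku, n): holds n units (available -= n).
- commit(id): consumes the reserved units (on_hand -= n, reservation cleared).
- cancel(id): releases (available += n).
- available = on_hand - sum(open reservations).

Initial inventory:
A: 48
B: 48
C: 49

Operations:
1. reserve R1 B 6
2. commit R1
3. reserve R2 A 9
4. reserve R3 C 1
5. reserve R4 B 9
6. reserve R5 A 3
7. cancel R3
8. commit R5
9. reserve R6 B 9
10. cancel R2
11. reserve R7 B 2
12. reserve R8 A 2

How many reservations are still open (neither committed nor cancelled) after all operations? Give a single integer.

Step 1: reserve R1 B 6 -> on_hand[A=48 B=48 C=49] avail[A=48 B=42 C=49] open={R1}
Step 2: commit R1 -> on_hand[A=48 B=42 C=49] avail[A=48 B=42 C=49] open={}
Step 3: reserve R2 A 9 -> on_hand[A=48 B=42 C=49] avail[A=39 B=42 C=49] open={R2}
Step 4: reserve R3 C 1 -> on_hand[A=48 B=42 C=49] avail[A=39 B=42 C=48] open={R2,R3}
Step 5: reserve R4 B 9 -> on_hand[A=48 B=42 C=49] avail[A=39 B=33 C=48] open={R2,R3,R4}
Step 6: reserve R5 A 3 -> on_hand[A=48 B=42 C=49] avail[A=36 B=33 C=48] open={R2,R3,R4,R5}
Step 7: cancel R3 -> on_hand[A=48 B=42 C=49] avail[A=36 B=33 C=49] open={R2,R4,R5}
Step 8: commit R5 -> on_hand[A=45 B=42 C=49] avail[A=36 B=33 C=49] open={R2,R4}
Step 9: reserve R6 B 9 -> on_hand[A=45 B=42 C=49] avail[A=36 B=24 C=49] open={R2,R4,R6}
Step 10: cancel R2 -> on_hand[A=45 B=42 C=49] avail[A=45 B=24 C=49] open={R4,R6}
Step 11: reserve R7 B 2 -> on_hand[A=45 B=42 C=49] avail[A=45 B=22 C=49] open={R4,R6,R7}
Step 12: reserve R8 A 2 -> on_hand[A=45 B=42 C=49] avail[A=43 B=22 C=49] open={R4,R6,R7,R8}
Open reservations: ['R4', 'R6', 'R7', 'R8'] -> 4

Answer: 4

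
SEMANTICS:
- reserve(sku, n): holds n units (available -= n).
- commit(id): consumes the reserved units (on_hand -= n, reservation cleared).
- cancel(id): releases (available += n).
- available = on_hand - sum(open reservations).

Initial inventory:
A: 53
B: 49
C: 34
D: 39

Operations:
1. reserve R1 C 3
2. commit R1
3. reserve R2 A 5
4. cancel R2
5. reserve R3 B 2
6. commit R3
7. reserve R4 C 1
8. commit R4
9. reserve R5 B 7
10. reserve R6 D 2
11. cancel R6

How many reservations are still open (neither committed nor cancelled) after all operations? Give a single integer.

Step 1: reserve R1 C 3 -> on_hand[A=53 B=49 C=34 D=39] avail[A=53 B=49 C=31 D=39] open={R1}
Step 2: commit R1 -> on_hand[A=53 B=49 C=31 D=39] avail[A=53 B=49 C=31 D=39] open={}
Step 3: reserve R2 A 5 -> on_hand[A=53 B=49 C=31 D=39] avail[A=48 B=49 C=31 D=39] open={R2}
Step 4: cancel R2 -> on_hand[A=53 B=49 C=31 D=39] avail[A=53 B=49 C=31 D=39] open={}
Step 5: reserve R3 B 2 -> on_hand[A=53 B=49 C=31 D=39] avail[A=53 B=47 C=31 D=39] open={R3}
Step 6: commit R3 -> on_hand[A=53 B=47 C=31 D=39] avail[A=53 B=47 C=31 D=39] open={}
Step 7: reserve R4 C 1 -> on_hand[A=53 B=47 C=31 D=39] avail[A=53 B=47 C=30 D=39] open={R4}
Step 8: commit R4 -> on_hand[A=53 B=47 C=30 D=39] avail[A=53 B=47 C=30 D=39] open={}
Step 9: reserve R5 B 7 -> on_hand[A=53 B=47 C=30 D=39] avail[A=53 B=40 C=30 D=39] open={R5}
Step 10: reserve R6 D 2 -> on_hand[A=53 B=47 C=30 D=39] avail[A=53 B=40 C=30 D=37] open={R5,R6}
Step 11: cancel R6 -> on_hand[A=53 B=47 C=30 D=39] avail[A=53 B=40 C=30 D=39] open={R5}
Open reservations: ['R5'] -> 1

Answer: 1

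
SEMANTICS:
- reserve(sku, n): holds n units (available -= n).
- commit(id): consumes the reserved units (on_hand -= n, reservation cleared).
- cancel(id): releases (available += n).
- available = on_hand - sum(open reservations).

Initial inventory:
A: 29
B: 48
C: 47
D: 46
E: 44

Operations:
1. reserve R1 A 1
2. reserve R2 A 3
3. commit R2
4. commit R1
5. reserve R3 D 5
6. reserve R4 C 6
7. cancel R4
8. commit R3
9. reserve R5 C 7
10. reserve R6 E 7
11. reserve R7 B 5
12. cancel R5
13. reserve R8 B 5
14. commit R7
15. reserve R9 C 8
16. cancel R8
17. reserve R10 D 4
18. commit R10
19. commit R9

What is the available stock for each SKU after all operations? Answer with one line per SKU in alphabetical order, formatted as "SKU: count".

Answer: A: 25
B: 43
C: 39
D: 37
E: 37

Derivation:
Step 1: reserve R1 A 1 -> on_hand[A=29 B=48 C=47 D=46 E=44] avail[A=28 B=48 C=47 D=46 E=44] open={R1}
Step 2: reserve R2 A 3 -> on_hand[A=29 B=48 C=47 D=46 E=44] avail[A=25 B=48 C=47 D=46 E=44] open={R1,R2}
Step 3: commit R2 -> on_hand[A=26 B=48 C=47 D=46 E=44] avail[A=25 B=48 C=47 D=46 E=44] open={R1}
Step 4: commit R1 -> on_hand[A=25 B=48 C=47 D=46 E=44] avail[A=25 B=48 C=47 D=46 E=44] open={}
Step 5: reserve R3 D 5 -> on_hand[A=25 B=48 C=47 D=46 E=44] avail[A=25 B=48 C=47 D=41 E=44] open={R3}
Step 6: reserve R4 C 6 -> on_hand[A=25 B=48 C=47 D=46 E=44] avail[A=25 B=48 C=41 D=41 E=44] open={R3,R4}
Step 7: cancel R4 -> on_hand[A=25 B=48 C=47 D=46 E=44] avail[A=25 B=48 C=47 D=41 E=44] open={R3}
Step 8: commit R3 -> on_hand[A=25 B=48 C=47 D=41 E=44] avail[A=25 B=48 C=47 D=41 E=44] open={}
Step 9: reserve R5 C 7 -> on_hand[A=25 B=48 C=47 D=41 E=44] avail[A=25 B=48 C=40 D=41 E=44] open={R5}
Step 10: reserve R6 E 7 -> on_hand[A=25 B=48 C=47 D=41 E=44] avail[A=25 B=48 C=40 D=41 E=37] open={R5,R6}
Step 11: reserve R7 B 5 -> on_hand[A=25 B=48 C=47 D=41 E=44] avail[A=25 B=43 C=40 D=41 E=37] open={R5,R6,R7}
Step 12: cancel R5 -> on_hand[A=25 B=48 C=47 D=41 E=44] avail[A=25 B=43 C=47 D=41 E=37] open={R6,R7}
Step 13: reserve R8 B 5 -> on_hand[A=25 B=48 C=47 D=41 E=44] avail[A=25 B=38 C=47 D=41 E=37] open={R6,R7,R8}
Step 14: commit R7 -> on_hand[A=25 B=43 C=47 D=41 E=44] avail[A=25 B=38 C=47 D=41 E=37] open={R6,R8}
Step 15: reserve R9 C 8 -> on_hand[A=25 B=43 C=47 D=41 E=44] avail[A=25 B=38 C=39 D=41 E=37] open={R6,R8,R9}
Step 16: cancel R8 -> on_hand[A=25 B=43 C=47 D=41 E=44] avail[A=25 B=43 C=39 D=41 E=37] open={R6,R9}
Step 17: reserve R10 D 4 -> on_hand[A=25 B=43 C=47 D=41 E=44] avail[A=25 B=43 C=39 D=37 E=37] open={R10,R6,R9}
Step 18: commit R10 -> on_hand[A=25 B=43 C=47 D=37 E=44] avail[A=25 B=43 C=39 D=37 E=37] open={R6,R9}
Step 19: commit R9 -> on_hand[A=25 B=43 C=39 D=37 E=44] avail[A=25 B=43 C=39 D=37 E=37] open={R6}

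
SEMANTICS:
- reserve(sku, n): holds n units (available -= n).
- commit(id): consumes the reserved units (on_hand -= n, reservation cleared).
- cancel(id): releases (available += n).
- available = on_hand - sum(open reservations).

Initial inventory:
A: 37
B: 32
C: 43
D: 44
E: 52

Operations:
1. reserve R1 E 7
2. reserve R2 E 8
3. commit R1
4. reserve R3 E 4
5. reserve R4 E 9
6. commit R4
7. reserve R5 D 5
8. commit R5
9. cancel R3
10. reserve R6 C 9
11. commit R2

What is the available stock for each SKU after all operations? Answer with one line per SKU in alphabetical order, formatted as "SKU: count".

Step 1: reserve R1 E 7 -> on_hand[A=37 B=32 C=43 D=44 E=52] avail[A=37 B=32 C=43 D=44 E=45] open={R1}
Step 2: reserve R2 E 8 -> on_hand[A=37 B=32 C=43 D=44 E=52] avail[A=37 B=32 C=43 D=44 E=37] open={R1,R2}
Step 3: commit R1 -> on_hand[A=37 B=32 C=43 D=44 E=45] avail[A=37 B=32 C=43 D=44 E=37] open={R2}
Step 4: reserve R3 E 4 -> on_hand[A=37 B=32 C=43 D=44 E=45] avail[A=37 B=32 C=43 D=44 E=33] open={R2,R3}
Step 5: reserve R4 E 9 -> on_hand[A=37 B=32 C=43 D=44 E=45] avail[A=37 B=32 C=43 D=44 E=24] open={R2,R3,R4}
Step 6: commit R4 -> on_hand[A=37 B=32 C=43 D=44 E=36] avail[A=37 B=32 C=43 D=44 E=24] open={R2,R3}
Step 7: reserve R5 D 5 -> on_hand[A=37 B=32 C=43 D=44 E=36] avail[A=37 B=32 C=43 D=39 E=24] open={R2,R3,R5}
Step 8: commit R5 -> on_hand[A=37 B=32 C=43 D=39 E=36] avail[A=37 B=32 C=43 D=39 E=24] open={R2,R3}
Step 9: cancel R3 -> on_hand[A=37 B=32 C=43 D=39 E=36] avail[A=37 B=32 C=43 D=39 E=28] open={R2}
Step 10: reserve R6 C 9 -> on_hand[A=37 B=32 C=43 D=39 E=36] avail[A=37 B=32 C=34 D=39 E=28] open={R2,R6}
Step 11: commit R2 -> on_hand[A=37 B=32 C=43 D=39 E=28] avail[A=37 B=32 C=34 D=39 E=28] open={R6}

Answer: A: 37
B: 32
C: 34
D: 39
E: 28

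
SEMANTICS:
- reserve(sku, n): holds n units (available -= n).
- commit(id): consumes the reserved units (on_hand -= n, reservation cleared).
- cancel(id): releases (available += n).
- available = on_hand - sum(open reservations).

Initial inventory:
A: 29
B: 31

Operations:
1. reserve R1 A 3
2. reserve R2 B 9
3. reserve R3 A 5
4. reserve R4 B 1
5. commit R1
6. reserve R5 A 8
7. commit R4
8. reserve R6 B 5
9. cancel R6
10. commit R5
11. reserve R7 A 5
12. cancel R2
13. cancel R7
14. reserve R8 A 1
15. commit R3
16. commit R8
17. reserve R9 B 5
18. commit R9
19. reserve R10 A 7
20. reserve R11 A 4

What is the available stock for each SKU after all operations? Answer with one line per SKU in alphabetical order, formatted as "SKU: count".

Answer: A: 1
B: 25

Derivation:
Step 1: reserve R1 A 3 -> on_hand[A=29 B=31] avail[A=26 B=31] open={R1}
Step 2: reserve R2 B 9 -> on_hand[A=29 B=31] avail[A=26 B=22] open={R1,R2}
Step 3: reserve R3 A 5 -> on_hand[A=29 B=31] avail[A=21 B=22] open={R1,R2,R3}
Step 4: reserve R4 B 1 -> on_hand[A=29 B=31] avail[A=21 B=21] open={R1,R2,R3,R4}
Step 5: commit R1 -> on_hand[A=26 B=31] avail[A=21 B=21] open={R2,R3,R4}
Step 6: reserve R5 A 8 -> on_hand[A=26 B=31] avail[A=13 B=21] open={R2,R3,R4,R5}
Step 7: commit R4 -> on_hand[A=26 B=30] avail[A=13 B=21] open={R2,R3,R5}
Step 8: reserve R6 B 5 -> on_hand[A=26 B=30] avail[A=13 B=16] open={R2,R3,R5,R6}
Step 9: cancel R6 -> on_hand[A=26 B=30] avail[A=13 B=21] open={R2,R3,R5}
Step 10: commit R5 -> on_hand[A=18 B=30] avail[A=13 B=21] open={R2,R3}
Step 11: reserve R7 A 5 -> on_hand[A=18 B=30] avail[A=8 B=21] open={R2,R3,R7}
Step 12: cancel R2 -> on_hand[A=18 B=30] avail[A=8 B=30] open={R3,R7}
Step 13: cancel R7 -> on_hand[A=18 B=30] avail[A=13 B=30] open={R3}
Step 14: reserve R8 A 1 -> on_hand[A=18 B=30] avail[A=12 B=30] open={R3,R8}
Step 15: commit R3 -> on_hand[A=13 B=30] avail[A=12 B=30] open={R8}
Step 16: commit R8 -> on_hand[A=12 B=30] avail[A=12 B=30] open={}
Step 17: reserve R9 B 5 -> on_hand[A=12 B=30] avail[A=12 B=25] open={R9}
Step 18: commit R9 -> on_hand[A=12 B=25] avail[A=12 B=25] open={}
Step 19: reserve R10 A 7 -> on_hand[A=12 B=25] avail[A=5 B=25] open={R10}
Step 20: reserve R11 A 4 -> on_hand[A=12 B=25] avail[A=1 B=25] open={R10,R11}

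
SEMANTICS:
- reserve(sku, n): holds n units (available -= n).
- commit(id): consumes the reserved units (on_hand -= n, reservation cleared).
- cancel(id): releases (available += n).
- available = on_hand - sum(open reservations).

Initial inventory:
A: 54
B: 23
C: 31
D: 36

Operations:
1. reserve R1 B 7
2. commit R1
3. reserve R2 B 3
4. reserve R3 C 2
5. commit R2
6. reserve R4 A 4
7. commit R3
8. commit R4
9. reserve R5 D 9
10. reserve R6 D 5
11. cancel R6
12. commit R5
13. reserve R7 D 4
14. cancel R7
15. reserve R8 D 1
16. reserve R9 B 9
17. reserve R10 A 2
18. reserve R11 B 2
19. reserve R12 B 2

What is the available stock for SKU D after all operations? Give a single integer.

Step 1: reserve R1 B 7 -> on_hand[A=54 B=23 C=31 D=36] avail[A=54 B=16 C=31 D=36] open={R1}
Step 2: commit R1 -> on_hand[A=54 B=16 C=31 D=36] avail[A=54 B=16 C=31 D=36] open={}
Step 3: reserve R2 B 3 -> on_hand[A=54 B=16 C=31 D=36] avail[A=54 B=13 C=31 D=36] open={R2}
Step 4: reserve R3 C 2 -> on_hand[A=54 B=16 C=31 D=36] avail[A=54 B=13 C=29 D=36] open={R2,R3}
Step 5: commit R2 -> on_hand[A=54 B=13 C=31 D=36] avail[A=54 B=13 C=29 D=36] open={R3}
Step 6: reserve R4 A 4 -> on_hand[A=54 B=13 C=31 D=36] avail[A=50 B=13 C=29 D=36] open={R3,R4}
Step 7: commit R3 -> on_hand[A=54 B=13 C=29 D=36] avail[A=50 B=13 C=29 D=36] open={R4}
Step 8: commit R4 -> on_hand[A=50 B=13 C=29 D=36] avail[A=50 B=13 C=29 D=36] open={}
Step 9: reserve R5 D 9 -> on_hand[A=50 B=13 C=29 D=36] avail[A=50 B=13 C=29 D=27] open={R5}
Step 10: reserve R6 D 5 -> on_hand[A=50 B=13 C=29 D=36] avail[A=50 B=13 C=29 D=22] open={R5,R6}
Step 11: cancel R6 -> on_hand[A=50 B=13 C=29 D=36] avail[A=50 B=13 C=29 D=27] open={R5}
Step 12: commit R5 -> on_hand[A=50 B=13 C=29 D=27] avail[A=50 B=13 C=29 D=27] open={}
Step 13: reserve R7 D 4 -> on_hand[A=50 B=13 C=29 D=27] avail[A=50 B=13 C=29 D=23] open={R7}
Step 14: cancel R7 -> on_hand[A=50 B=13 C=29 D=27] avail[A=50 B=13 C=29 D=27] open={}
Step 15: reserve R8 D 1 -> on_hand[A=50 B=13 C=29 D=27] avail[A=50 B=13 C=29 D=26] open={R8}
Step 16: reserve R9 B 9 -> on_hand[A=50 B=13 C=29 D=27] avail[A=50 B=4 C=29 D=26] open={R8,R9}
Step 17: reserve R10 A 2 -> on_hand[A=50 B=13 C=29 D=27] avail[A=48 B=4 C=29 D=26] open={R10,R8,R9}
Step 18: reserve R11 B 2 -> on_hand[A=50 B=13 C=29 D=27] avail[A=48 B=2 C=29 D=26] open={R10,R11,R8,R9}
Step 19: reserve R12 B 2 -> on_hand[A=50 B=13 C=29 D=27] avail[A=48 B=0 C=29 D=26] open={R10,R11,R12,R8,R9}
Final available[D] = 26

Answer: 26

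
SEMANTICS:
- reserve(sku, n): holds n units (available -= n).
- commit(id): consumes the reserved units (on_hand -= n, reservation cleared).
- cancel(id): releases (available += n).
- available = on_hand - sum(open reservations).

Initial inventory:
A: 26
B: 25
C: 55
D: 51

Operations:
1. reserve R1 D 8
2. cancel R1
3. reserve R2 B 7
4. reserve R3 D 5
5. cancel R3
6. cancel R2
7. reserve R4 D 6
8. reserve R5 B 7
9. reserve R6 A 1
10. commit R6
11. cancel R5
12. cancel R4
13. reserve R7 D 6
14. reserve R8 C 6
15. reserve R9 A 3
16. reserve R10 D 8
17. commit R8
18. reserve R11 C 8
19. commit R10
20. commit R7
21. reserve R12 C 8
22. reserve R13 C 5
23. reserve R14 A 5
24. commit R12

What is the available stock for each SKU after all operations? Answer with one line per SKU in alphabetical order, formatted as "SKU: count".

Step 1: reserve R1 D 8 -> on_hand[A=26 B=25 C=55 D=51] avail[A=26 B=25 C=55 D=43] open={R1}
Step 2: cancel R1 -> on_hand[A=26 B=25 C=55 D=51] avail[A=26 B=25 C=55 D=51] open={}
Step 3: reserve R2 B 7 -> on_hand[A=26 B=25 C=55 D=51] avail[A=26 B=18 C=55 D=51] open={R2}
Step 4: reserve R3 D 5 -> on_hand[A=26 B=25 C=55 D=51] avail[A=26 B=18 C=55 D=46] open={R2,R3}
Step 5: cancel R3 -> on_hand[A=26 B=25 C=55 D=51] avail[A=26 B=18 C=55 D=51] open={R2}
Step 6: cancel R2 -> on_hand[A=26 B=25 C=55 D=51] avail[A=26 B=25 C=55 D=51] open={}
Step 7: reserve R4 D 6 -> on_hand[A=26 B=25 C=55 D=51] avail[A=26 B=25 C=55 D=45] open={R4}
Step 8: reserve R5 B 7 -> on_hand[A=26 B=25 C=55 D=51] avail[A=26 B=18 C=55 D=45] open={R4,R5}
Step 9: reserve R6 A 1 -> on_hand[A=26 B=25 C=55 D=51] avail[A=25 B=18 C=55 D=45] open={R4,R5,R6}
Step 10: commit R6 -> on_hand[A=25 B=25 C=55 D=51] avail[A=25 B=18 C=55 D=45] open={R4,R5}
Step 11: cancel R5 -> on_hand[A=25 B=25 C=55 D=51] avail[A=25 B=25 C=55 D=45] open={R4}
Step 12: cancel R4 -> on_hand[A=25 B=25 C=55 D=51] avail[A=25 B=25 C=55 D=51] open={}
Step 13: reserve R7 D 6 -> on_hand[A=25 B=25 C=55 D=51] avail[A=25 B=25 C=55 D=45] open={R7}
Step 14: reserve R8 C 6 -> on_hand[A=25 B=25 C=55 D=51] avail[A=25 B=25 C=49 D=45] open={R7,R8}
Step 15: reserve R9 A 3 -> on_hand[A=25 B=25 C=55 D=51] avail[A=22 B=25 C=49 D=45] open={R7,R8,R9}
Step 16: reserve R10 D 8 -> on_hand[A=25 B=25 C=55 D=51] avail[A=22 B=25 C=49 D=37] open={R10,R7,R8,R9}
Step 17: commit R8 -> on_hand[A=25 B=25 C=49 D=51] avail[A=22 B=25 C=49 D=37] open={R10,R7,R9}
Step 18: reserve R11 C 8 -> on_hand[A=25 B=25 C=49 D=51] avail[A=22 B=25 C=41 D=37] open={R10,R11,R7,R9}
Step 19: commit R10 -> on_hand[A=25 B=25 C=49 D=43] avail[A=22 B=25 C=41 D=37] open={R11,R7,R9}
Step 20: commit R7 -> on_hand[A=25 B=25 C=49 D=37] avail[A=22 B=25 C=41 D=37] open={R11,R9}
Step 21: reserve R12 C 8 -> on_hand[A=25 B=25 C=49 D=37] avail[A=22 B=25 C=33 D=37] open={R11,R12,R9}
Step 22: reserve R13 C 5 -> on_hand[A=25 B=25 C=49 D=37] avail[A=22 B=25 C=28 D=37] open={R11,R12,R13,R9}
Step 23: reserve R14 A 5 -> on_hand[A=25 B=25 C=49 D=37] avail[A=17 B=25 C=28 D=37] open={R11,R12,R13,R14,R9}
Step 24: commit R12 -> on_hand[A=25 B=25 C=41 D=37] avail[A=17 B=25 C=28 D=37] open={R11,R13,R14,R9}

Answer: A: 17
B: 25
C: 28
D: 37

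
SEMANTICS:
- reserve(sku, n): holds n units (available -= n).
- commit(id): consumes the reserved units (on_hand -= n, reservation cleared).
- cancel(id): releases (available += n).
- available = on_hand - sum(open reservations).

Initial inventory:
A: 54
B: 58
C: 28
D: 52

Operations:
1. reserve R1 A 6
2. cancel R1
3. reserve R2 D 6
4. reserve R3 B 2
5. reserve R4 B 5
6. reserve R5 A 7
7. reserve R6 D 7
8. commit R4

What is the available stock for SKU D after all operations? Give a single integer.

Step 1: reserve R1 A 6 -> on_hand[A=54 B=58 C=28 D=52] avail[A=48 B=58 C=28 D=52] open={R1}
Step 2: cancel R1 -> on_hand[A=54 B=58 C=28 D=52] avail[A=54 B=58 C=28 D=52] open={}
Step 3: reserve R2 D 6 -> on_hand[A=54 B=58 C=28 D=52] avail[A=54 B=58 C=28 D=46] open={R2}
Step 4: reserve R3 B 2 -> on_hand[A=54 B=58 C=28 D=52] avail[A=54 B=56 C=28 D=46] open={R2,R3}
Step 5: reserve R4 B 5 -> on_hand[A=54 B=58 C=28 D=52] avail[A=54 B=51 C=28 D=46] open={R2,R3,R4}
Step 6: reserve R5 A 7 -> on_hand[A=54 B=58 C=28 D=52] avail[A=47 B=51 C=28 D=46] open={R2,R3,R4,R5}
Step 7: reserve R6 D 7 -> on_hand[A=54 B=58 C=28 D=52] avail[A=47 B=51 C=28 D=39] open={R2,R3,R4,R5,R6}
Step 8: commit R4 -> on_hand[A=54 B=53 C=28 D=52] avail[A=47 B=51 C=28 D=39] open={R2,R3,R5,R6}
Final available[D] = 39

Answer: 39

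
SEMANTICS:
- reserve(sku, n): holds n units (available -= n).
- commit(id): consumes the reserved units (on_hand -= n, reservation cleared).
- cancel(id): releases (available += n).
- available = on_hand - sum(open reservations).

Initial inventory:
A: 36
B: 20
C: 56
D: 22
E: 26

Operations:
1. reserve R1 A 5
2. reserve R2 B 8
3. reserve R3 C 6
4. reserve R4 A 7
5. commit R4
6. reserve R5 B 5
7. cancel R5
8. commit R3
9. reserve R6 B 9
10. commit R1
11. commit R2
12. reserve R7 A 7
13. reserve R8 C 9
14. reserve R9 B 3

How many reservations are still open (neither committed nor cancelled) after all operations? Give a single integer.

Answer: 4

Derivation:
Step 1: reserve R1 A 5 -> on_hand[A=36 B=20 C=56 D=22 E=26] avail[A=31 B=20 C=56 D=22 E=26] open={R1}
Step 2: reserve R2 B 8 -> on_hand[A=36 B=20 C=56 D=22 E=26] avail[A=31 B=12 C=56 D=22 E=26] open={R1,R2}
Step 3: reserve R3 C 6 -> on_hand[A=36 B=20 C=56 D=22 E=26] avail[A=31 B=12 C=50 D=22 E=26] open={R1,R2,R3}
Step 4: reserve R4 A 7 -> on_hand[A=36 B=20 C=56 D=22 E=26] avail[A=24 B=12 C=50 D=22 E=26] open={R1,R2,R3,R4}
Step 5: commit R4 -> on_hand[A=29 B=20 C=56 D=22 E=26] avail[A=24 B=12 C=50 D=22 E=26] open={R1,R2,R3}
Step 6: reserve R5 B 5 -> on_hand[A=29 B=20 C=56 D=22 E=26] avail[A=24 B=7 C=50 D=22 E=26] open={R1,R2,R3,R5}
Step 7: cancel R5 -> on_hand[A=29 B=20 C=56 D=22 E=26] avail[A=24 B=12 C=50 D=22 E=26] open={R1,R2,R3}
Step 8: commit R3 -> on_hand[A=29 B=20 C=50 D=22 E=26] avail[A=24 B=12 C=50 D=22 E=26] open={R1,R2}
Step 9: reserve R6 B 9 -> on_hand[A=29 B=20 C=50 D=22 E=26] avail[A=24 B=3 C=50 D=22 E=26] open={R1,R2,R6}
Step 10: commit R1 -> on_hand[A=24 B=20 C=50 D=22 E=26] avail[A=24 B=3 C=50 D=22 E=26] open={R2,R6}
Step 11: commit R2 -> on_hand[A=24 B=12 C=50 D=22 E=26] avail[A=24 B=3 C=50 D=22 E=26] open={R6}
Step 12: reserve R7 A 7 -> on_hand[A=24 B=12 C=50 D=22 E=26] avail[A=17 B=3 C=50 D=22 E=26] open={R6,R7}
Step 13: reserve R8 C 9 -> on_hand[A=24 B=12 C=50 D=22 E=26] avail[A=17 B=3 C=41 D=22 E=26] open={R6,R7,R8}
Step 14: reserve R9 B 3 -> on_hand[A=24 B=12 C=50 D=22 E=26] avail[A=17 B=0 C=41 D=22 E=26] open={R6,R7,R8,R9}
Open reservations: ['R6', 'R7', 'R8', 'R9'] -> 4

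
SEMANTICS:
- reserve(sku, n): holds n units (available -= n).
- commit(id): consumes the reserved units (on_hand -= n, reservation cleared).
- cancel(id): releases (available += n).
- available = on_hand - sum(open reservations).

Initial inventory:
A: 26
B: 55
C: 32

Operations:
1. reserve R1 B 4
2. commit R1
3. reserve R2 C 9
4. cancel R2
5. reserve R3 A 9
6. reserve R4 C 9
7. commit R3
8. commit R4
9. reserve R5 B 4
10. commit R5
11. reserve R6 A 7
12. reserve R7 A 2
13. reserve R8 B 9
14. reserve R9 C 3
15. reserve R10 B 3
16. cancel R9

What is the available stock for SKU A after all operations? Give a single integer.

Step 1: reserve R1 B 4 -> on_hand[A=26 B=55 C=32] avail[A=26 B=51 C=32] open={R1}
Step 2: commit R1 -> on_hand[A=26 B=51 C=32] avail[A=26 B=51 C=32] open={}
Step 3: reserve R2 C 9 -> on_hand[A=26 B=51 C=32] avail[A=26 B=51 C=23] open={R2}
Step 4: cancel R2 -> on_hand[A=26 B=51 C=32] avail[A=26 B=51 C=32] open={}
Step 5: reserve R3 A 9 -> on_hand[A=26 B=51 C=32] avail[A=17 B=51 C=32] open={R3}
Step 6: reserve R4 C 9 -> on_hand[A=26 B=51 C=32] avail[A=17 B=51 C=23] open={R3,R4}
Step 7: commit R3 -> on_hand[A=17 B=51 C=32] avail[A=17 B=51 C=23] open={R4}
Step 8: commit R4 -> on_hand[A=17 B=51 C=23] avail[A=17 B=51 C=23] open={}
Step 9: reserve R5 B 4 -> on_hand[A=17 B=51 C=23] avail[A=17 B=47 C=23] open={R5}
Step 10: commit R5 -> on_hand[A=17 B=47 C=23] avail[A=17 B=47 C=23] open={}
Step 11: reserve R6 A 7 -> on_hand[A=17 B=47 C=23] avail[A=10 B=47 C=23] open={R6}
Step 12: reserve R7 A 2 -> on_hand[A=17 B=47 C=23] avail[A=8 B=47 C=23] open={R6,R7}
Step 13: reserve R8 B 9 -> on_hand[A=17 B=47 C=23] avail[A=8 B=38 C=23] open={R6,R7,R8}
Step 14: reserve R9 C 3 -> on_hand[A=17 B=47 C=23] avail[A=8 B=38 C=20] open={R6,R7,R8,R9}
Step 15: reserve R10 B 3 -> on_hand[A=17 B=47 C=23] avail[A=8 B=35 C=20] open={R10,R6,R7,R8,R9}
Step 16: cancel R9 -> on_hand[A=17 B=47 C=23] avail[A=8 B=35 C=23] open={R10,R6,R7,R8}
Final available[A] = 8

Answer: 8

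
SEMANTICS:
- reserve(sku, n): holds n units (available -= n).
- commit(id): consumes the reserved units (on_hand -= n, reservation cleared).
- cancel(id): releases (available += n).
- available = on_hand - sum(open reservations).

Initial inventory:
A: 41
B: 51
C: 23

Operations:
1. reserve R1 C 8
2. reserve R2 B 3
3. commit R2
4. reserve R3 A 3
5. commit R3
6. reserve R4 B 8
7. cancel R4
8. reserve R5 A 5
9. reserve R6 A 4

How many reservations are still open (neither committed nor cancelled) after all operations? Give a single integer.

Answer: 3

Derivation:
Step 1: reserve R1 C 8 -> on_hand[A=41 B=51 C=23] avail[A=41 B=51 C=15] open={R1}
Step 2: reserve R2 B 3 -> on_hand[A=41 B=51 C=23] avail[A=41 B=48 C=15] open={R1,R2}
Step 3: commit R2 -> on_hand[A=41 B=48 C=23] avail[A=41 B=48 C=15] open={R1}
Step 4: reserve R3 A 3 -> on_hand[A=41 B=48 C=23] avail[A=38 B=48 C=15] open={R1,R3}
Step 5: commit R3 -> on_hand[A=38 B=48 C=23] avail[A=38 B=48 C=15] open={R1}
Step 6: reserve R4 B 8 -> on_hand[A=38 B=48 C=23] avail[A=38 B=40 C=15] open={R1,R4}
Step 7: cancel R4 -> on_hand[A=38 B=48 C=23] avail[A=38 B=48 C=15] open={R1}
Step 8: reserve R5 A 5 -> on_hand[A=38 B=48 C=23] avail[A=33 B=48 C=15] open={R1,R5}
Step 9: reserve R6 A 4 -> on_hand[A=38 B=48 C=23] avail[A=29 B=48 C=15] open={R1,R5,R6}
Open reservations: ['R1', 'R5', 'R6'] -> 3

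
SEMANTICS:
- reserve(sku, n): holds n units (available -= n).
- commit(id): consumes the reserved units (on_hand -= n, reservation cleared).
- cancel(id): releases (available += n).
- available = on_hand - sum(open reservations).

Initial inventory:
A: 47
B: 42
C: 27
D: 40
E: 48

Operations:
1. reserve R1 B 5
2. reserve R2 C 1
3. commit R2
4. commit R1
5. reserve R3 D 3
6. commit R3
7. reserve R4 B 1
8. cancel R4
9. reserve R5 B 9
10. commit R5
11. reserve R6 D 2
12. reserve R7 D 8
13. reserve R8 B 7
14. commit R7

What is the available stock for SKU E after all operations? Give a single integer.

Answer: 48

Derivation:
Step 1: reserve R1 B 5 -> on_hand[A=47 B=42 C=27 D=40 E=48] avail[A=47 B=37 C=27 D=40 E=48] open={R1}
Step 2: reserve R2 C 1 -> on_hand[A=47 B=42 C=27 D=40 E=48] avail[A=47 B=37 C=26 D=40 E=48] open={R1,R2}
Step 3: commit R2 -> on_hand[A=47 B=42 C=26 D=40 E=48] avail[A=47 B=37 C=26 D=40 E=48] open={R1}
Step 4: commit R1 -> on_hand[A=47 B=37 C=26 D=40 E=48] avail[A=47 B=37 C=26 D=40 E=48] open={}
Step 5: reserve R3 D 3 -> on_hand[A=47 B=37 C=26 D=40 E=48] avail[A=47 B=37 C=26 D=37 E=48] open={R3}
Step 6: commit R3 -> on_hand[A=47 B=37 C=26 D=37 E=48] avail[A=47 B=37 C=26 D=37 E=48] open={}
Step 7: reserve R4 B 1 -> on_hand[A=47 B=37 C=26 D=37 E=48] avail[A=47 B=36 C=26 D=37 E=48] open={R4}
Step 8: cancel R4 -> on_hand[A=47 B=37 C=26 D=37 E=48] avail[A=47 B=37 C=26 D=37 E=48] open={}
Step 9: reserve R5 B 9 -> on_hand[A=47 B=37 C=26 D=37 E=48] avail[A=47 B=28 C=26 D=37 E=48] open={R5}
Step 10: commit R5 -> on_hand[A=47 B=28 C=26 D=37 E=48] avail[A=47 B=28 C=26 D=37 E=48] open={}
Step 11: reserve R6 D 2 -> on_hand[A=47 B=28 C=26 D=37 E=48] avail[A=47 B=28 C=26 D=35 E=48] open={R6}
Step 12: reserve R7 D 8 -> on_hand[A=47 B=28 C=26 D=37 E=48] avail[A=47 B=28 C=26 D=27 E=48] open={R6,R7}
Step 13: reserve R8 B 7 -> on_hand[A=47 B=28 C=26 D=37 E=48] avail[A=47 B=21 C=26 D=27 E=48] open={R6,R7,R8}
Step 14: commit R7 -> on_hand[A=47 B=28 C=26 D=29 E=48] avail[A=47 B=21 C=26 D=27 E=48] open={R6,R8}
Final available[E] = 48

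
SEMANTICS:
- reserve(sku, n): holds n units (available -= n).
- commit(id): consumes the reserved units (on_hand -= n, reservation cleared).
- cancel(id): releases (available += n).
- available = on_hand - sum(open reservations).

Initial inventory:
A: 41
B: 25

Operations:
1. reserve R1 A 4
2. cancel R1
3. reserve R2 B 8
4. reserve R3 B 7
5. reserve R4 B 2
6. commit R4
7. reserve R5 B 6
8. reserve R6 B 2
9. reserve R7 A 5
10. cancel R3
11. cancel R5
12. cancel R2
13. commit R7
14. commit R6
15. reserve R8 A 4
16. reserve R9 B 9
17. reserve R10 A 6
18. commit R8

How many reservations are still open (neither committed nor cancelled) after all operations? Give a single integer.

Step 1: reserve R1 A 4 -> on_hand[A=41 B=25] avail[A=37 B=25] open={R1}
Step 2: cancel R1 -> on_hand[A=41 B=25] avail[A=41 B=25] open={}
Step 3: reserve R2 B 8 -> on_hand[A=41 B=25] avail[A=41 B=17] open={R2}
Step 4: reserve R3 B 7 -> on_hand[A=41 B=25] avail[A=41 B=10] open={R2,R3}
Step 5: reserve R4 B 2 -> on_hand[A=41 B=25] avail[A=41 B=8] open={R2,R3,R4}
Step 6: commit R4 -> on_hand[A=41 B=23] avail[A=41 B=8] open={R2,R3}
Step 7: reserve R5 B 6 -> on_hand[A=41 B=23] avail[A=41 B=2] open={R2,R3,R5}
Step 8: reserve R6 B 2 -> on_hand[A=41 B=23] avail[A=41 B=0] open={R2,R3,R5,R6}
Step 9: reserve R7 A 5 -> on_hand[A=41 B=23] avail[A=36 B=0] open={R2,R3,R5,R6,R7}
Step 10: cancel R3 -> on_hand[A=41 B=23] avail[A=36 B=7] open={R2,R5,R6,R7}
Step 11: cancel R5 -> on_hand[A=41 B=23] avail[A=36 B=13] open={R2,R6,R7}
Step 12: cancel R2 -> on_hand[A=41 B=23] avail[A=36 B=21] open={R6,R7}
Step 13: commit R7 -> on_hand[A=36 B=23] avail[A=36 B=21] open={R6}
Step 14: commit R6 -> on_hand[A=36 B=21] avail[A=36 B=21] open={}
Step 15: reserve R8 A 4 -> on_hand[A=36 B=21] avail[A=32 B=21] open={R8}
Step 16: reserve R9 B 9 -> on_hand[A=36 B=21] avail[A=32 B=12] open={R8,R9}
Step 17: reserve R10 A 6 -> on_hand[A=36 B=21] avail[A=26 B=12] open={R10,R8,R9}
Step 18: commit R8 -> on_hand[A=32 B=21] avail[A=26 B=12] open={R10,R9}
Open reservations: ['R10', 'R9'] -> 2

Answer: 2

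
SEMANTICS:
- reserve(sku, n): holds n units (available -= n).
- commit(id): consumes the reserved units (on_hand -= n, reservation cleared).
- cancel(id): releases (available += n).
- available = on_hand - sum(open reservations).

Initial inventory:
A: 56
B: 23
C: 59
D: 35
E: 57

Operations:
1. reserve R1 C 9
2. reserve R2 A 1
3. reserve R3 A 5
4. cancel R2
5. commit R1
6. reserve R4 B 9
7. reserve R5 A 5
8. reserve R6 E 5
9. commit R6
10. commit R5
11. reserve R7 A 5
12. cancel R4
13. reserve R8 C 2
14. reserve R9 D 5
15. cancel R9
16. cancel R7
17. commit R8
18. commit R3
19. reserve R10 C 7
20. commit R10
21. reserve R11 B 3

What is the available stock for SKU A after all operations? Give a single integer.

Step 1: reserve R1 C 9 -> on_hand[A=56 B=23 C=59 D=35 E=57] avail[A=56 B=23 C=50 D=35 E=57] open={R1}
Step 2: reserve R2 A 1 -> on_hand[A=56 B=23 C=59 D=35 E=57] avail[A=55 B=23 C=50 D=35 E=57] open={R1,R2}
Step 3: reserve R3 A 5 -> on_hand[A=56 B=23 C=59 D=35 E=57] avail[A=50 B=23 C=50 D=35 E=57] open={R1,R2,R3}
Step 4: cancel R2 -> on_hand[A=56 B=23 C=59 D=35 E=57] avail[A=51 B=23 C=50 D=35 E=57] open={R1,R3}
Step 5: commit R1 -> on_hand[A=56 B=23 C=50 D=35 E=57] avail[A=51 B=23 C=50 D=35 E=57] open={R3}
Step 6: reserve R4 B 9 -> on_hand[A=56 B=23 C=50 D=35 E=57] avail[A=51 B=14 C=50 D=35 E=57] open={R3,R4}
Step 7: reserve R5 A 5 -> on_hand[A=56 B=23 C=50 D=35 E=57] avail[A=46 B=14 C=50 D=35 E=57] open={R3,R4,R5}
Step 8: reserve R6 E 5 -> on_hand[A=56 B=23 C=50 D=35 E=57] avail[A=46 B=14 C=50 D=35 E=52] open={R3,R4,R5,R6}
Step 9: commit R6 -> on_hand[A=56 B=23 C=50 D=35 E=52] avail[A=46 B=14 C=50 D=35 E=52] open={R3,R4,R5}
Step 10: commit R5 -> on_hand[A=51 B=23 C=50 D=35 E=52] avail[A=46 B=14 C=50 D=35 E=52] open={R3,R4}
Step 11: reserve R7 A 5 -> on_hand[A=51 B=23 C=50 D=35 E=52] avail[A=41 B=14 C=50 D=35 E=52] open={R3,R4,R7}
Step 12: cancel R4 -> on_hand[A=51 B=23 C=50 D=35 E=52] avail[A=41 B=23 C=50 D=35 E=52] open={R3,R7}
Step 13: reserve R8 C 2 -> on_hand[A=51 B=23 C=50 D=35 E=52] avail[A=41 B=23 C=48 D=35 E=52] open={R3,R7,R8}
Step 14: reserve R9 D 5 -> on_hand[A=51 B=23 C=50 D=35 E=52] avail[A=41 B=23 C=48 D=30 E=52] open={R3,R7,R8,R9}
Step 15: cancel R9 -> on_hand[A=51 B=23 C=50 D=35 E=52] avail[A=41 B=23 C=48 D=35 E=52] open={R3,R7,R8}
Step 16: cancel R7 -> on_hand[A=51 B=23 C=50 D=35 E=52] avail[A=46 B=23 C=48 D=35 E=52] open={R3,R8}
Step 17: commit R8 -> on_hand[A=51 B=23 C=48 D=35 E=52] avail[A=46 B=23 C=48 D=35 E=52] open={R3}
Step 18: commit R3 -> on_hand[A=46 B=23 C=48 D=35 E=52] avail[A=46 B=23 C=48 D=35 E=52] open={}
Step 19: reserve R10 C 7 -> on_hand[A=46 B=23 C=48 D=35 E=52] avail[A=46 B=23 C=41 D=35 E=52] open={R10}
Step 20: commit R10 -> on_hand[A=46 B=23 C=41 D=35 E=52] avail[A=46 B=23 C=41 D=35 E=52] open={}
Step 21: reserve R11 B 3 -> on_hand[A=46 B=23 C=41 D=35 E=52] avail[A=46 B=20 C=41 D=35 E=52] open={R11}
Final available[A] = 46

Answer: 46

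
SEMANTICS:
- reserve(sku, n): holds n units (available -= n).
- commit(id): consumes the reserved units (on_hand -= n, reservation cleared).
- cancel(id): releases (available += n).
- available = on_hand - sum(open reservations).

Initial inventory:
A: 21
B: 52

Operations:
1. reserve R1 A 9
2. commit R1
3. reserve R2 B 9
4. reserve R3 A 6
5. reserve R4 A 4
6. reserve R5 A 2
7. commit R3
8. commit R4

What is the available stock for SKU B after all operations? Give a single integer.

Step 1: reserve R1 A 9 -> on_hand[A=21 B=52] avail[A=12 B=52] open={R1}
Step 2: commit R1 -> on_hand[A=12 B=52] avail[A=12 B=52] open={}
Step 3: reserve R2 B 9 -> on_hand[A=12 B=52] avail[A=12 B=43] open={R2}
Step 4: reserve R3 A 6 -> on_hand[A=12 B=52] avail[A=6 B=43] open={R2,R3}
Step 5: reserve R4 A 4 -> on_hand[A=12 B=52] avail[A=2 B=43] open={R2,R3,R4}
Step 6: reserve R5 A 2 -> on_hand[A=12 B=52] avail[A=0 B=43] open={R2,R3,R4,R5}
Step 7: commit R3 -> on_hand[A=6 B=52] avail[A=0 B=43] open={R2,R4,R5}
Step 8: commit R4 -> on_hand[A=2 B=52] avail[A=0 B=43] open={R2,R5}
Final available[B] = 43

Answer: 43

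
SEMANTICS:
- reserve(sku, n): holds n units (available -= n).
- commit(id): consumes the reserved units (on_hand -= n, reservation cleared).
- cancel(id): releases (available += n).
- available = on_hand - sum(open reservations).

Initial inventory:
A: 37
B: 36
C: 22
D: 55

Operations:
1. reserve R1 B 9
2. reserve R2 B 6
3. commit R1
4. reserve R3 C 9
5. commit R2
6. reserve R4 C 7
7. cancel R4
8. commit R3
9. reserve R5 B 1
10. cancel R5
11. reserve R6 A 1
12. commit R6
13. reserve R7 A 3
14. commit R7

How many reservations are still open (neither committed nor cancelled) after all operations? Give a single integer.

Answer: 0

Derivation:
Step 1: reserve R1 B 9 -> on_hand[A=37 B=36 C=22 D=55] avail[A=37 B=27 C=22 D=55] open={R1}
Step 2: reserve R2 B 6 -> on_hand[A=37 B=36 C=22 D=55] avail[A=37 B=21 C=22 D=55] open={R1,R2}
Step 3: commit R1 -> on_hand[A=37 B=27 C=22 D=55] avail[A=37 B=21 C=22 D=55] open={R2}
Step 4: reserve R3 C 9 -> on_hand[A=37 B=27 C=22 D=55] avail[A=37 B=21 C=13 D=55] open={R2,R3}
Step 5: commit R2 -> on_hand[A=37 B=21 C=22 D=55] avail[A=37 B=21 C=13 D=55] open={R3}
Step 6: reserve R4 C 7 -> on_hand[A=37 B=21 C=22 D=55] avail[A=37 B=21 C=6 D=55] open={R3,R4}
Step 7: cancel R4 -> on_hand[A=37 B=21 C=22 D=55] avail[A=37 B=21 C=13 D=55] open={R3}
Step 8: commit R3 -> on_hand[A=37 B=21 C=13 D=55] avail[A=37 B=21 C=13 D=55] open={}
Step 9: reserve R5 B 1 -> on_hand[A=37 B=21 C=13 D=55] avail[A=37 B=20 C=13 D=55] open={R5}
Step 10: cancel R5 -> on_hand[A=37 B=21 C=13 D=55] avail[A=37 B=21 C=13 D=55] open={}
Step 11: reserve R6 A 1 -> on_hand[A=37 B=21 C=13 D=55] avail[A=36 B=21 C=13 D=55] open={R6}
Step 12: commit R6 -> on_hand[A=36 B=21 C=13 D=55] avail[A=36 B=21 C=13 D=55] open={}
Step 13: reserve R7 A 3 -> on_hand[A=36 B=21 C=13 D=55] avail[A=33 B=21 C=13 D=55] open={R7}
Step 14: commit R7 -> on_hand[A=33 B=21 C=13 D=55] avail[A=33 B=21 C=13 D=55] open={}
Open reservations: [] -> 0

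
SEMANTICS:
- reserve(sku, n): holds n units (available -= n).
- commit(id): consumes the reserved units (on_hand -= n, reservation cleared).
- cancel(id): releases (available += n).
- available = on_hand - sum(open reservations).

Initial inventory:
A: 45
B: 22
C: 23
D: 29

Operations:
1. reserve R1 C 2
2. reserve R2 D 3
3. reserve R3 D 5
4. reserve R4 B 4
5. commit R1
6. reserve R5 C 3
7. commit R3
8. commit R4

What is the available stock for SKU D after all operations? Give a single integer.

Step 1: reserve R1 C 2 -> on_hand[A=45 B=22 C=23 D=29] avail[A=45 B=22 C=21 D=29] open={R1}
Step 2: reserve R2 D 3 -> on_hand[A=45 B=22 C=23 D=29] avail[A=45 B=22 C=21 D=26] open={R1,R2}
Step 3: reserve R3 D 5 -> on_hand[A=45 B=22 C=23 D=29] avail[A=45 B=22 C=21 D=21] open={R1,R2,R3}
Step 4: reserve R4 B 4 -> on_hand[A=45 B=22 C=23 D=29] avail[A=45 B=18 C=21 D=21] open={R1,R2,R3,R4}
Step 5: commit R1 -> on_hand[A=45 B=22 C=21 D=29] avail[A=45 B=18 C=21 D=21] open={R2,R3,R4}
Step 6: reserve R5 C 3 -> on_hand[A=45 B=22 C=21 D=29] avail[A=45 B=18 C=18 D=21] open={R2,R3,R4,R5}
Step 7: commit R3 -> on_hand[A=45 B=22 C=21 D=24] avail[A=45 B=18 C=18 D=21] open={R2,R4,R5}
Step 8: commit R4 -> on_hand[A=45 B=18 C=21 D=24] avail[A=45 B=18 C=18 D=21] open={R2,R5}
Final available[D] = 21

Answer: 21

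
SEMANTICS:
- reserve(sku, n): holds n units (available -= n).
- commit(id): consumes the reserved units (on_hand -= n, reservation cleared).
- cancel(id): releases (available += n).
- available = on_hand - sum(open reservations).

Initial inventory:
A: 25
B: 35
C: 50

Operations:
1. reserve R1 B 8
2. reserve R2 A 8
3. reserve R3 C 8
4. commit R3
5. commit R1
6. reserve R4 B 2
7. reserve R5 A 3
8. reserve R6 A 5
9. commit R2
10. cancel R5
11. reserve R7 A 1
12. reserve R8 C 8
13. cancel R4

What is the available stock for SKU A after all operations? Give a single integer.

Step 1: reserve R1 B 8 -> on_hand[A=25 B=35 C=50] avail[A=25 B=27 C=50] open={R1}
Step 2: reserve R2 A 8 -> on_hand[A=25 B=35 C=50] avail[A=17 B=27 C=50] open={R1,R2}
Step 3: reserve R3 C 8 -> on_hand[A=25 B=35 C=50] avail[A=17 B=27 C=42] open={R1,R2,R3}
Step 4: commit R3 -> on_hand[A=25 B=35 C=42] avail[A=17 B=27 C=42] open={R1,R2}
Step 5: commit R1 -> on_hand[A=25 B=27 C=42] avail[A=17 B=27 C=42] open={R2}
Step 6: reserve R4 B 2 -> on_hand[A=25 B=27 C=42] avail[A=17 B=25 C=42] open={R2,R4}
Step 7: reserve R5 A 3 -> on_hand[A=25 B=27 C=42] avail[A=14 B=25 C=42] open={R2,R4,R5}
Step 8: reserve R6 A 5 -> on_hand[A=25 B=27 C=42] avail[A=9 B=25 C=42] open={R2,R4,R5,R6}
Step 9: commit R2 -> on_hand[A=17 B=27 C=42] avail[A=9 B=25 C=42] open={R4,R5,R6}
Step 10: cancel R5 -> on_hand[A=17 B=27 C=42] avail[A=12 B=25 C=42] open={R4,R6}
Step 11: reserve R7 A 1 -> on_hand[A=17 B=27 C=42] avail[A=11 B=25 C=42] open={R4,R6,R7}
Step 12: reserve R8 C 8 -> on_hand[A=17 B=27 C=42] avail[A=11 B=25 C=34] open={R4,R6,R7,R8}
Step 13: cancel R4 -> on_hand[A=17 B=27 C=42] avail[A=11 B=27 C=34] open={R6,R7,R8}
Final available[A] = 11

Answer: 11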